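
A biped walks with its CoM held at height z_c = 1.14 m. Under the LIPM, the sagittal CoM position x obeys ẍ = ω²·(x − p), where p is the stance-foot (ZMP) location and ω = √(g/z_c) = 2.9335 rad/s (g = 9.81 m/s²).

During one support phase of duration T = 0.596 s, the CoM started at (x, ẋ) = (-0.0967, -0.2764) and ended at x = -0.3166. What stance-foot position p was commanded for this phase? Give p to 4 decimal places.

p = -0.1184

ωT = 2.9335·0.596 = 1.748366; cosh(ωT) = 2.959633, sinh(ωT) = 2.785575
x(T) = p + (x₀−p)·cosh(ωT) + (ẋ₀/ω)·sinh(ωT) ⇒ p·(1 − cosh) = x(T) − x₀·cosh − (ẋ₀/ω)·sinh
numerator   = -0.3166 − (-0.0967)·2.959633 − (-0.2764/2.9335)·2.785575 = 0.232059
denominator = 1 − 2.959633 = -1.959633
p = 0.232059 / -1.959633 = -0.1184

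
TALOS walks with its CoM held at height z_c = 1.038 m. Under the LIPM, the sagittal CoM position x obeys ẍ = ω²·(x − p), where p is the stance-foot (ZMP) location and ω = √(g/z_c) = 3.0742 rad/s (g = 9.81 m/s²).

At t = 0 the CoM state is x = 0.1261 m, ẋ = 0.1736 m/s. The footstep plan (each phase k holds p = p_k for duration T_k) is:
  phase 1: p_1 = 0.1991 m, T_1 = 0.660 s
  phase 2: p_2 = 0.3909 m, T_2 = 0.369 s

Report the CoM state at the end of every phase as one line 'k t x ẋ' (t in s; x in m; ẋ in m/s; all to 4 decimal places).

phase 1: p=0.1991, T=0.660, ωT=2.028972, cosh=3.868867, sinh=3.737396; start (x,ẋ)=(0.126100, 0.173600) → end (x,ẋ)=(0.127723, -0.167098)
phase 2: p=0.3909, T=0.369, ωT=1.134380, cosh=1.715433, sinh=1.393812; start (x,ẋ)=(0.127723, -0.167098) → end (x,ẋ)=(-0.136323, -1.414320)

1 0.6600 0.1277 -0.1671
2 1.0290 -0.1363 -1.4143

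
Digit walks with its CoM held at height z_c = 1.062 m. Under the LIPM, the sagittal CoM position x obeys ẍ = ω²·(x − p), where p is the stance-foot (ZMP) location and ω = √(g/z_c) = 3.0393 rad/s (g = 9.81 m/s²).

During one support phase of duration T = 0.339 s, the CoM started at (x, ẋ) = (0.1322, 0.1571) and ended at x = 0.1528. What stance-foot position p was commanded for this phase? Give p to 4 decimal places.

ωT = 3.0393·0.339 = 1.030323; cosh(ωT) = 1.579431, sinh(ωT) = 1.222539
x(T) = p + (x₀−p)·cosh(ωT) + (ẋ₀/ω)·sinh(ωT) ⇒ p·(1 − cosh) = x(T) − x₀·cosh − (ẋ₀/ω)·sinh
numerator   = 0.1528 − (0.1322)·1.579431 − (0.1571/3.0393)·1.222539 = -0.119193
denominator = 1 − 1.579431 = -0.579431
p = -0.119193 / -0.579431 = 0.2057

p = 0.2057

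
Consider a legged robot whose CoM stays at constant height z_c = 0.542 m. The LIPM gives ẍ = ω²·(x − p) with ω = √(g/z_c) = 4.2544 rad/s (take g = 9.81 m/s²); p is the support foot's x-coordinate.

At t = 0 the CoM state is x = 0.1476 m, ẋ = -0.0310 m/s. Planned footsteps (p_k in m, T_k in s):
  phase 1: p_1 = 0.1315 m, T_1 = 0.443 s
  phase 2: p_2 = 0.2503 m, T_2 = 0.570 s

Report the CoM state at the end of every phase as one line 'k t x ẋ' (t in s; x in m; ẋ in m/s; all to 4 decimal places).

phase 1: p=0.1315, T=0.443, ωT=1.884699, cosh=3.368124, sinh=3.216249; start (x,ẋ)=(0.147600, -0.031000) → end (x,ẋ)=(0.162291, 0.115888)
phase 2: p=0.2503, T=0.570, ωT=2.425008, cosh=5.695399, sinh=5.606921; start (x,ẋ)=(0.162291, 0.115888) → end (x,ẋ)=(-0.098214, -1.439338)

1 0.4430 0.1623 0.1159
2 1.0130 -0.0982 -1.4393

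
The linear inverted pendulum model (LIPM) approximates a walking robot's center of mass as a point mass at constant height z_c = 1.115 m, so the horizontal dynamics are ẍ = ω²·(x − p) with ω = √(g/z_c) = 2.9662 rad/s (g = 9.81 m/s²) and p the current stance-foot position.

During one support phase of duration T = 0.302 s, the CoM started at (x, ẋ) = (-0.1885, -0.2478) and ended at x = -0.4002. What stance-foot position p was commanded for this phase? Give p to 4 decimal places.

p = 0.1064

ωT = 2.9662·0.302 = 0.895792; cosh(ωT) = 1.428780, sinh(ωT) = 1.020496
x(T) = p + (x₀−p)·cosh(ωT) + (ẋ₀/ω)·sinh(ωT) ⇒ p·(1 − cosh) = x(T) − x₀·cosh − (ẋ₀/ω)·sinh
numerator   = -0.4002 − (-0.1885)·1.428780 − (-0.2478/2.9662)·1.020496 = -0.045622
denominator = 1 − 1.428780 = -0.428780
p = -0.045622 / -0.428780 = 0.1064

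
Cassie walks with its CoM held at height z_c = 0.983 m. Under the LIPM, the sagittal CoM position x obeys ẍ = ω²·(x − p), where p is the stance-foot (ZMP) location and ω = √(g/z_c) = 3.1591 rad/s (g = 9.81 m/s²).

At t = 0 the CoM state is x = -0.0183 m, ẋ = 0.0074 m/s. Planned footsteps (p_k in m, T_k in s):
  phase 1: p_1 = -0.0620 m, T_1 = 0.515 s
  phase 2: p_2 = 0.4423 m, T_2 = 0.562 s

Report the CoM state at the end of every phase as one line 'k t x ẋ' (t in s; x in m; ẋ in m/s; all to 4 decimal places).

1 0.5150 0.0592 0.3572
2 1.0770 -0.3967 -2.3848

phase 1: p=-0.0620, T=0.515, ωT=1.626937, cosh=2.642397, sinh=2.445866; start (x,ẋ)=(-0.018300, 0.007400) → end (x,ẋ)=(0.059202, 0.357212)
phase 2: p=0.4423, T=0.562, ωT=1.775414, cosh=3.036069, sinh=2.866656; start (x,ẋ)=(0.059202, 0.357212) → end (x,ẋ)=(-0.396668, -2.384835)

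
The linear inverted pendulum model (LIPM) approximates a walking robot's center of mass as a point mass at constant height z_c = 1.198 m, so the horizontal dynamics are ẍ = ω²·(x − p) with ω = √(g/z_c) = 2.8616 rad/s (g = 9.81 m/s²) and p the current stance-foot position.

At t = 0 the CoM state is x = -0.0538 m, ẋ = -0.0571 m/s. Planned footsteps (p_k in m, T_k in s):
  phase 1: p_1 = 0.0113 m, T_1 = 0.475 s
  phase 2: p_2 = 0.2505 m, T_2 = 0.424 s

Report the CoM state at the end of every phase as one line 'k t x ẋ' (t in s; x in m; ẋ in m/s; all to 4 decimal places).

phase 1: p=0.0113, T=0.475, ωT=1.359260, cosh=2.075081, sinh=1.818230; start (x,ẋ)=(-0.053800, -0.057100) → end (x,ẋ)=(-0.160069, -0.457206)
phase 2: p=0.2505, T=0.424, ωT=1.213318, cosh=1.830920, sinh=1.533711; start (x,ẋ)=(-0.160069, -0.457206) → end (x,ẋ)=(-0.746263, -2.639038)

1 0.4750 -0.1601 -0.4572
2 0.8990 -0.7463 -2.6390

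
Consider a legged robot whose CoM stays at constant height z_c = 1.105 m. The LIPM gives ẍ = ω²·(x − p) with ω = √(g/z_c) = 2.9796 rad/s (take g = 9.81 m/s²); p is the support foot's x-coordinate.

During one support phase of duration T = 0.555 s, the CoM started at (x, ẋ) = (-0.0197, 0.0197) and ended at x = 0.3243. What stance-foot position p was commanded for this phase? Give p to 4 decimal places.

p = -0.2113

ωT = 2.9796·0.555 = 1.653678; cosh(ωT) = 2.708756, sinh(ωT) = 2.517411
x(T) = p + (x₀−p)·cosh(ωT) + (ẋ₀/ω)·sinh(ωT) ⇒ p·(1 − cosh) = x(T) − x₀·cosh − (ẋ₀/ω)·sinh
numerator   = 0.3243 − (-0.0197)·2.708756 − (0.0197/2.9796)·2.517411 = 0.361018
denominator = 1 − 2.708756 = -1.708756
p = 0.361018 / -1.708756 = -0.2113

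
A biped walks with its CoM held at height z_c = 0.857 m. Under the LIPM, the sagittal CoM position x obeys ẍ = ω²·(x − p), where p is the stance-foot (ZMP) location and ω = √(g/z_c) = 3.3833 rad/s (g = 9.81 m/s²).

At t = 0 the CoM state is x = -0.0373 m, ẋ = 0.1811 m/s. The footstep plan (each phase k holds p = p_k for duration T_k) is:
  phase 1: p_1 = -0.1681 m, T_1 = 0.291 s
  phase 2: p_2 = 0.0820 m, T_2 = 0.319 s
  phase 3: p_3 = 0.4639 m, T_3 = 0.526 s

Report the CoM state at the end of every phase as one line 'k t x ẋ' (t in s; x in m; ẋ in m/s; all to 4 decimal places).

1 0.2910 0.0930 0.7858
2 0.6100 0.4023 1.3381
3 1.1360 1.4150 3.4788

phase 1: p=-0.1681, T=0.291, ωT=0.984540, cosh=1.525096, sinh=1.151485; start (x,ẋ)=(-0.037300, 0.181100) → end (x,ẋ)=(0.093019, 0.785768)
phase 2: p=0.0820, T=0.319, ωT=1.079273, cosh=1.641191, sinh=1.301348; start (x,ẋ)=(0.093019, 0.785768) → end (x,ẋ)=(0.402321, 1.338109)
phase 3: p=0.4639, T=0.526, ωT=1.779616, cosh=3.048141, sinh=2.879438; start (x,ẋ)=(0.402321, 1.338109) → end (x,ẋ)=(1.415028, 3.478841)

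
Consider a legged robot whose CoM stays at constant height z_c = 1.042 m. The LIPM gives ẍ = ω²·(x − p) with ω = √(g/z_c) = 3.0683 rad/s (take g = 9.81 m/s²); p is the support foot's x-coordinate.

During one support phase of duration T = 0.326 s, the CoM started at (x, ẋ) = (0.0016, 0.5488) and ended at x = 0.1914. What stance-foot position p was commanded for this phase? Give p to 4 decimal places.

p = 0.0393

ωT = 3.0683·0.326 = 1.000266; cosh(ωT) = 1.543393, sinh(ωT) = 1.175611
x(T) = p + (x₀−p)·cosh(ωT) + (ẋ₀/ω)·sinh(ωT) ⇒ p·(1 − cosh) = x(T) − x₀·cosh − (ẋ₀/ω)·sinh
numerator   = 0.1914 − (0.0016)·1.543393 − (0.5488/3.0683)·1.175611 = -0.021341
denominator = 1 − 1.543393 = -0.543393
p = -0.021341 / -0.543393 = 0.0393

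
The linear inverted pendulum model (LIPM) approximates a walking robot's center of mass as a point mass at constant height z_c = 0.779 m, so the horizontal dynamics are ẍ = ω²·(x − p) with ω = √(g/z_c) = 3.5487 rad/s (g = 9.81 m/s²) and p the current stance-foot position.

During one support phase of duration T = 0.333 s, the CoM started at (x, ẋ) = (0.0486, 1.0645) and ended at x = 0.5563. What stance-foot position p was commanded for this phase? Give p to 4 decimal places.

ωT = 3.5487·0.333 = 1.181717; cosh(ωT) = 1.783359, sinh(ωT) = 1.476608
x(T) = p + (x₀−p)·cosh(ωT) + (ẋ₀/ω)·sinh(ωT) ⇒ p·(1 − cosh) = x(T) − x₀·cosh − (ẋ₀/ω)·sinh
numerator   = 0.5563 − (0.0486)·1.783359 − (1.0645/3.5487)·1.476608 = 0.026692
denominator = 1 − 1.783359 = -0.783359
p = 0.026692 / -0.783359 = -0.0341

p = -0.0341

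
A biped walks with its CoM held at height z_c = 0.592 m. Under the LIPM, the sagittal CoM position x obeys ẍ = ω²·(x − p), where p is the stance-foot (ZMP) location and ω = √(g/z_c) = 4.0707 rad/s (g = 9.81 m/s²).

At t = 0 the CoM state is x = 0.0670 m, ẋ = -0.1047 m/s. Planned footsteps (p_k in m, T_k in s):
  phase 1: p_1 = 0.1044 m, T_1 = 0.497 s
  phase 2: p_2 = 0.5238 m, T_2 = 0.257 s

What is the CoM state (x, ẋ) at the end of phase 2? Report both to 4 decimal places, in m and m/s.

phase 1: p=0.1044, T=0.497, ωT=2.023138, cosh=3.847128, sinh=3.714888; start (x,ẋ)=(0.067000, -0.104700) → end (x,ẋ)=(-0.135031, -0.968364)
phase 2: p=0.5238, T=0.257, ωT=1.046170, cosh=1.599004, sinh=1.247723; start (x,ẋ)=(-0.135031, -0.968364) → end (x,ẋ)=(-0.826490, -4.894691)

x = -0.8265, ẋ = -4.8947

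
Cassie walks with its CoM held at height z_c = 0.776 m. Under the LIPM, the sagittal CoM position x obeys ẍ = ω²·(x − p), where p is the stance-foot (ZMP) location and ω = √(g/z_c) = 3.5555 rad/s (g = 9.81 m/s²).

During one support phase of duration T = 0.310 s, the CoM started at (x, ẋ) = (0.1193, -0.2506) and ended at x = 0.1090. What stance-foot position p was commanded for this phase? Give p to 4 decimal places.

p = -0.0059

ωT = 3.5555·0.310 = 1.102205; cosh(ωT) = 1.671468, sinh(ωT) = 1.339330
x(T) = p + (x₀−p)·cosh(ωT) + (ẋ₀/ω)·sinh(ωT) ⇒ p·(1 − cosh) = x(T) − x₀·cosh − (ẋ₀/ω)·sinh
numerator   = 0.1090 − (0.1193)·1.671468 − (-0.2506/3.5555)·1.339330 = 0.003993
denominator = 1 − 1.671468 = -0.671468
p = 0.003993 / -0.671468 = -0.0059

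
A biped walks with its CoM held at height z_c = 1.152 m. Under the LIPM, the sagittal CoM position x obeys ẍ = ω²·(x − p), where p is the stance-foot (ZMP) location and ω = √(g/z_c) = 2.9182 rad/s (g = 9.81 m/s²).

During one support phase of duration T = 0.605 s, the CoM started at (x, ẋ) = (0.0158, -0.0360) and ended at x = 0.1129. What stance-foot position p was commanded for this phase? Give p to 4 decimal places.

p = -0.0500

ωT = 2.9182·0.605 = 1.765511; cosh(ωT) = 3.007829, sinh(ωT) = 2.836729
x(T) = p + (x₀−p)·cosh(ωT) + (ẋ₀/ω)·sinh(ωT) ⇒ p·(1 − cosh) = x(T) − x₀·cosh − (ẋ₀/ω)·sinh
numerator   = 0.1129 − (0.0158)·3.007829 − (-0.0360/2.9182)·2.836729 = 0.100371
denominator = 1 − 3.007829 = -2.007829
p = 0.100371 / -2.007829 = -0.0500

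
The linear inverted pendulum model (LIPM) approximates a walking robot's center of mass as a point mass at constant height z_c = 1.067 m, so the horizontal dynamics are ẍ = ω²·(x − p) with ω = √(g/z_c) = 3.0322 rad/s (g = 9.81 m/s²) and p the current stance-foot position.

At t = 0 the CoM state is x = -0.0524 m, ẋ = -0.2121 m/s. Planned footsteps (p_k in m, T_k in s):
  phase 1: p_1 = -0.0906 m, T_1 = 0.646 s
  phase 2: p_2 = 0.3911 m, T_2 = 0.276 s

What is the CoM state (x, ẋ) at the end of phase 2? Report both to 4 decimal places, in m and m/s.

x = -0.5260, ẋ = -2.1683

phase 1: p=-0.0906, T=0.646, ωT=1.958801, cosh=3.615924, sinh=3.474897; start (x,ẋ)=(-0.052400, -0.212100) → end (x,ẋ)=(-0.195538, -0.364440)
phase 2: p=0.3911, T=0.276, ωT=0.836887, cosh=1.371112, sinh=0.938056; start (x,ẋ)=(-0.195538, -0.364440) → end (x,ẋ)=(-0.525991, -2.168305)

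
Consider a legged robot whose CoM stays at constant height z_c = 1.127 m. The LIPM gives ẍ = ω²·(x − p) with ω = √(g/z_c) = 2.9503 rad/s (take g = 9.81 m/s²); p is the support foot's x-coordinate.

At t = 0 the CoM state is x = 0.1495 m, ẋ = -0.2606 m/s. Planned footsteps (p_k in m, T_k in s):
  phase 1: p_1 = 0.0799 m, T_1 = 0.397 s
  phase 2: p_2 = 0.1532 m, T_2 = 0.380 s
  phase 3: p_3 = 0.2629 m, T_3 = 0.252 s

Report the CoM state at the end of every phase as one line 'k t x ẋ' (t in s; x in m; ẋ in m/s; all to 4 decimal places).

1 0.3970 0.0742 -0.1613
2 0.7770 -0.0559 -0.5936
3 1.0290 -0.3119 -1.5308

phase 1: p=0.0799, T=0.397, ωT=1.171269, cosh=1.768029, sinh=1.458055; start (x,ẋ)=(0.149500, -0.260600) → end (x,ẋ)=(0.074165, -0.161350)
phase 2: p=0.1532, T=0.380, ωT=1.121114, cosh=1.697093, sinh=1.371177; start (x,ẋ)=(0.074165, -0.161350) → end (x,ẋ)=(-0.055919, -0.593554)
phase 3: p=0.2629, T=0.252, ωT=0.743476, cosh=1.289346, sinh=0.813887; start (x,ẋ)=(-0.055919, -0.593554) → end (x,ẋ)=(-0.311909, -1.530847)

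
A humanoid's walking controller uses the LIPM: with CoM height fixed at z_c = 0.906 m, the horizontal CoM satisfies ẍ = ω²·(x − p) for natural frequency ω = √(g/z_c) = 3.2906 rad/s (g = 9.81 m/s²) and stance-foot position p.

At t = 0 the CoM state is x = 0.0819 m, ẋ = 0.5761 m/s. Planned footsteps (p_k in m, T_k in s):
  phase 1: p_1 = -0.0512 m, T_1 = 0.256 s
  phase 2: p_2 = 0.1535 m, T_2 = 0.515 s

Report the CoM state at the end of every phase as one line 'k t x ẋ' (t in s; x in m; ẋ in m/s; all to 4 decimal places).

phase 1: p=-0.0512, T=0.256, ωT=0.842394, cosh=1.376298, sinh=0.945620; start (x,ẋ)=(0.081900, 0.576100) → end (x,ẋ)=(0.297539, 1.207047)
phase 2: p=0.1535, T=0.515, ωT=1.694659, cosh=2.814225, sinh=2.630564; start (x,ẋ)=(0.297539, 1.207047) → end (x,ẋ)=(1.523793, 4.643724)

1 0.2560 0.2975 1.2070
2 0.7710 1.5238 4.6437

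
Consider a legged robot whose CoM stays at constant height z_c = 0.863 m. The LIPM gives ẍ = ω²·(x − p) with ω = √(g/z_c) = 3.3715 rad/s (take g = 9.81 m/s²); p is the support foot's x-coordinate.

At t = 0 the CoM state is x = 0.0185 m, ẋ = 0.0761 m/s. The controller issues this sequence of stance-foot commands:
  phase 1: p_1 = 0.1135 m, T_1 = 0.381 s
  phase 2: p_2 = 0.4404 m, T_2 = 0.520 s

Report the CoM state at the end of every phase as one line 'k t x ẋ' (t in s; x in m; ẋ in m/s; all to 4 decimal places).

phase 1: p=0.1135, T=0.381, ωT=1.284542, cosh=1.944894, sinh=1.668117; start (x,ẋ)=(0.018500, 0.076100) → end (x,ẋ)=(-0.033613, -0.386279)
phase 2: p=0.4404, T=0.520, ωT=1.753180, cosh=2.973077, sinh=2.799855; start (x,ẋ)=(-0.033613, -0.386279) → end (x,ẋ)=(-1.289661, -5.622981)

1 0.3810 -0.0336 -0.3863
2 0.9010 -1.2897 -5.6230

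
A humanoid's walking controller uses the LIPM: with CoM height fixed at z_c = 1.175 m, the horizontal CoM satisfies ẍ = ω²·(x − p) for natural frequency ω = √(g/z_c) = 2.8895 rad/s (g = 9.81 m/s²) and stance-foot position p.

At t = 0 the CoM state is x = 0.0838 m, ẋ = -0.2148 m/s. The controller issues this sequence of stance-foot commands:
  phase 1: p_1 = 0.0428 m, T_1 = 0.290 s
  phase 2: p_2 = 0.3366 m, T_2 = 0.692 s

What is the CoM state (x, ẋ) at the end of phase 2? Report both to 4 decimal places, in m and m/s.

phase 1: p=0.0428, T=0.290, ωT=0.837955, cosh=1.372115, sinh=0.939520; start (x,ẋ)=(0.083800, -0.214800) → end (x,ẋ)=(0.029215, -0.183426)
phase 2: p=0.3366, T=0.692, ωT=1.999534, cosh=3.760506, sinh=3.625108; start (x,ẋ)=(0.029215, -0.183426) → end (x,ẋ)=(-1.049447, -3.909559)

x = -1.0494, ẋ = -3.9096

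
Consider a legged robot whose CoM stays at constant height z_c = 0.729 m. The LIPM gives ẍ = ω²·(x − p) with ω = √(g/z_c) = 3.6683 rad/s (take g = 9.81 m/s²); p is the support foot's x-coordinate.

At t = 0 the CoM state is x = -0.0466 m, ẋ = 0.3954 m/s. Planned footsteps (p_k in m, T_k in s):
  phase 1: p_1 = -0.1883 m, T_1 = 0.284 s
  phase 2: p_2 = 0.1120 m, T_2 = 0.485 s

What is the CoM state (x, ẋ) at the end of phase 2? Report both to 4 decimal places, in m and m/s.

x = 1.2928, ẋ = 4.5101

phase 1: p=-0.1883, T=0.284, ωT=1.041797, cosh=1.593563, sinh=1.240743; start (x,ẋ)=(-0.046600, 0.395400) → end (x,ẋ)=(0.171246, 1.275031)
phase 2: p=0.1120, T=0.485, ωT=1.779125, cosh=3.046729, sinh=2.877944; start (x,ẋ)=(0.171246, 1.275031) → end (x,ẋ)=(1.292823, 4.510139)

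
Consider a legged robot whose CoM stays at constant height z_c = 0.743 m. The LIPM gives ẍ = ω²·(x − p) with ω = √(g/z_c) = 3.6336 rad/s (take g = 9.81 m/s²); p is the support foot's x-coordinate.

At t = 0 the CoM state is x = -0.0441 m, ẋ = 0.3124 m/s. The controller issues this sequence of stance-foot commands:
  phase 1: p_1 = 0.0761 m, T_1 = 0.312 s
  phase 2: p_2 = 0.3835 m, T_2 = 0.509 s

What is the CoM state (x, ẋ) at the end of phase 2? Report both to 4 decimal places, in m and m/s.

phase 1: p=0.0761, T=0.312, ωT=1.133683, cosh=1.714463, sinh=1.392617; start (x,ẋ)=(-0.044100, 0.312400) → end (x,ẋ)=(-0.010248, -0.072639)
phase 2: p=0.3835, T=0.509, ωT=1.849502, cosh=3.256986, sinh=3.099670; start (x,ẋ)=(-0.010248, -0.072639) → end (x,ẋ)=(-0.960896, -4.671351)

x = -0.9609, ẋ = -4.6714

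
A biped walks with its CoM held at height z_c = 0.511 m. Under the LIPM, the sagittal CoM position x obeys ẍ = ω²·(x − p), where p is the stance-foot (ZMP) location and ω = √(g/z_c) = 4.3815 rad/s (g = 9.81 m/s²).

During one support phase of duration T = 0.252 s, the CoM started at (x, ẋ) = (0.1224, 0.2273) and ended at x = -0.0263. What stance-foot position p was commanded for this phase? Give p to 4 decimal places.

ωT = 4.3815·0.252 = 1.104138; cosh(ωT) = 1.674060, sinh(ωT) = 1.342563
x(T) = p + (x₀−p)·cosh(ωT) + (ẋ₀/ω)·sinh(ωT) ⇒ p·(1 − cosh) = x(T) − x₀·cosh − (ẋ₀/ω)·sinh
numerator   = -0.0263 − (0.1224)·1.674060 − (0.2273/4.3815)·1.342563 = -0.300853
denominator = 1 − 1.674060 = -0.674060
p = -0.300853 / -0.674060 = 0.4463

p = 0.4463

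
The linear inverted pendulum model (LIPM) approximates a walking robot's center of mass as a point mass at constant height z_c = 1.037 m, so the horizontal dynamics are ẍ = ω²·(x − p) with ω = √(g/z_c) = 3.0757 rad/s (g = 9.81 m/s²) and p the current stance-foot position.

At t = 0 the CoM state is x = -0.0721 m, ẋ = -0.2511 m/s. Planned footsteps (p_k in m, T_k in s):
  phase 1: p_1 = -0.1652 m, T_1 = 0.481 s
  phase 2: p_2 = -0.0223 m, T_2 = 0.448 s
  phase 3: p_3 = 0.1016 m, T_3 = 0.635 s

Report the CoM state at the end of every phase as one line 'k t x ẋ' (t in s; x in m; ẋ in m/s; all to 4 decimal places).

1 0.4810 -0.1201 0.0162
2 0.9290 -0.2189 -0.5248
3 1.5640 -1.6404 -5.2925

phase 1: p=-0.1652, T=0.481, ωT=1.479412, cosh=2.309067, sinh=2.081295; start (x,ẋ)=(-0.072100, -0.251100) → end (x,ẋ)=(-0.120143, 0.016167)
phase 2: p=-0.0223, T=0.448, ωT=1.377914, cosh=2.109361, sinh=1.857257; start (x,ẋ)=(-0.120143, 0.016167) → end (x,ẋ)=(-0.218923, -0.524810)
phase 3: p=0.1016, T=0.635, ωT=1.953070, cosh=3.596067, sinh=3.454229; start (x,ẋ)=(-0.218923, -0.524810) → end (x,ẋ)=(-1.640421, -5.292544)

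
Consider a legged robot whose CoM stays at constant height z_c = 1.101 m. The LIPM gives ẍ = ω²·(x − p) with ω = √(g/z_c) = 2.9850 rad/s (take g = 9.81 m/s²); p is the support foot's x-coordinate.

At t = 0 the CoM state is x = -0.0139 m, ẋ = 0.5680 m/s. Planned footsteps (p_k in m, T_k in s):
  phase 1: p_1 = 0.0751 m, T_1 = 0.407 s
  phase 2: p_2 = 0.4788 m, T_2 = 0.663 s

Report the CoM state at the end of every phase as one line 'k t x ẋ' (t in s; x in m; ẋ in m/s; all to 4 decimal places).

phase 1: p=0.0751, T=0.407, ωT=1.214895, cosh=1.833341, sinh=1.536600; start (x,ẋ)=(-0.013900, 0.568000) → end (x,ẋ)=(0.204324, 0.633117)
phase 2: p=0.4788, T=0.663, ωT=1.979055, cosh=3.687051, sinh=3.548851; start (x,ẋ)=(0.204324, 0.633117) → end (x,ẋ)=(0.219503, -0.573277)

1 0.4070 0.2043 0.6331
2 1.0700 0.2195 -0.5733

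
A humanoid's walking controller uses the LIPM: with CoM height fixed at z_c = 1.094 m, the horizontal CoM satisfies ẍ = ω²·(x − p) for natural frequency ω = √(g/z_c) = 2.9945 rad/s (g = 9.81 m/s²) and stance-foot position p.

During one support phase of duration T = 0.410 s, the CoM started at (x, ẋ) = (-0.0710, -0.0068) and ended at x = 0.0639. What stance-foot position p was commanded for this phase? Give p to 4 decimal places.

ωT = 2.9945·0.410 = 1.227745; cosh(ωT) = 1.853238, sinh(ωT) = 1.560285
x(T) = p + (x₀−p)·cosh(ωT) + (ẋ₀/ω)·sinh(ωT) ⇒ p·(1 − cosh) = x(T) − x₀·cosh − (ẋ₀/ω)·sinh
numerator   = 0.0639 − (-0.0710)·1.853238 − (-0.0068/2.9945)·1.560285 = 0.199023
denominator = 1 − 1.853238 = -0.853238
p = 0.199023 / -0.853238 = -0.2333

p = -0.2333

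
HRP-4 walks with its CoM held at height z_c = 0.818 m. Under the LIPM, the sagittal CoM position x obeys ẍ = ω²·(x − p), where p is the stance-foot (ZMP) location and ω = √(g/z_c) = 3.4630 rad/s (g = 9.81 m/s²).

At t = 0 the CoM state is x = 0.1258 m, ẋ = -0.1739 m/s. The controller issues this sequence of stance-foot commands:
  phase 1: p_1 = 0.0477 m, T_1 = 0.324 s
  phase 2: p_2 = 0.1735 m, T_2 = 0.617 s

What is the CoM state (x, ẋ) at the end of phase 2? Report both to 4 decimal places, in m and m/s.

phase 1: p=0.0477, T=0.324, ωT=1.122012, cosh=1.698325, sinh=1.372701; start (x,ẋ)=(0.125800, -0.173900) → end (x,ẋ)=(0.111407, 0.075922)
phase 2: p=0.1735, T=0.617, ωT=2.136671, cosh=4.294619, sinh=4.176571; start (x,ẋ)=(0.111407, 0.075922) → end (x,ẋ)=(-0.001600, -0.572024)

x = -0.0016, ẋ = -0.5720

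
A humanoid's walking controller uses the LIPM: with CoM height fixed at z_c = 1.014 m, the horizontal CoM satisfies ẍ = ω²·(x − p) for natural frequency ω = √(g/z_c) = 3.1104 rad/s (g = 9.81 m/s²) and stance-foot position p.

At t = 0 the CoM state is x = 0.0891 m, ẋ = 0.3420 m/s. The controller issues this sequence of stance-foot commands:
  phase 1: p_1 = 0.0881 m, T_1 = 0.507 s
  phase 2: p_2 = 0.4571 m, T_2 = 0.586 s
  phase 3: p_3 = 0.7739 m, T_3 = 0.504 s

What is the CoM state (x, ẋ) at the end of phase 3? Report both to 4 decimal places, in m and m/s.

x = 2.4682, ẋ = 5.5164

phase 1: p=0.0881, T=0.507, ωT=1.576973, cosh=2.523440, sinh=2.316841; start (x,ẋ)=(0.089100, 0.342000) → end (x,ẋ)=(0.345369, 0.870223)
phase 2: p=0.4571, T=0.586, ωT=1.822694, cosh=3.175050, sinh=3.013460; start (x,ẋ)=(0.345369, 0.870223) → end (x,ẋ)=(0.945449, 1.715736)
phase 3: p=0.7739, T=0.504, ωT=1.567642, cosh=2.501931, sinh=2.293395; start (x,ẋ)=(0.945449, 1.715736) → end (x,ẋ)=(2.468168, 5.516374)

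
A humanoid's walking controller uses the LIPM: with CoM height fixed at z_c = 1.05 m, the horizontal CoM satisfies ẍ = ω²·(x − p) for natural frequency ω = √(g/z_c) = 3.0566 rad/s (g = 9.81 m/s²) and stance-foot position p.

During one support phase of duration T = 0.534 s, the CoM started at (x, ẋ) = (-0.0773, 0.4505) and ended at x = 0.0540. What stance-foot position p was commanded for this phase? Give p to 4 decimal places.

ωT = 3.0566·0.534 = 1.632224; cosh(ωT) = 2.655367, sinh(ωT) = 2.459873
x(T) = p + (x₀−p)·cosh(ωT) + (ẋ₀/ω)·sinh(ωT) ⇒ p·(1 − cosh) = x(T) − x₀·cosh − (ẋ₀/ω)·sinh
numerator   = 0.0540 − (-0.0773)·2.655367 − (0.4505/3.0566)·2.459873 = -0.103291
denominator = 1 − 2.655367 = -1.655367
p = -0.103291 / -1.655367 = 0.0624

p = 0.0624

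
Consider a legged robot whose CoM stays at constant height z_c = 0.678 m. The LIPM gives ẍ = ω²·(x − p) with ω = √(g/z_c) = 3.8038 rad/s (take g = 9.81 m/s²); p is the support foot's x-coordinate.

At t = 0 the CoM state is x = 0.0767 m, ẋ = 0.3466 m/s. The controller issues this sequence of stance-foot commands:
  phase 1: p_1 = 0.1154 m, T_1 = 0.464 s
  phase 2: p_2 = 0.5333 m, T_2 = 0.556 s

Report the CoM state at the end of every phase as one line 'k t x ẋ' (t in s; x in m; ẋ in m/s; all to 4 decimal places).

phase 1: p=0.1154, T=0.464, ωT=1.764963, cosh=3.006275, sinh=2.835082; start (x,ẋ)=(0.076700, 0.346600) → end (x,ẋ)=(0.257388, 0.624631)
phase 2: p=0.5333, T=0.556, ωT=2.114913, cosh=4.204753, sinh=4.084110; start (x,ẋ)=(0.257388, 0.624631) → end (x,ẋ)=(0.043820, -1.659909)

1 0.4640 0.2574 0.6246
2 1.0200 0.0438 -1.6599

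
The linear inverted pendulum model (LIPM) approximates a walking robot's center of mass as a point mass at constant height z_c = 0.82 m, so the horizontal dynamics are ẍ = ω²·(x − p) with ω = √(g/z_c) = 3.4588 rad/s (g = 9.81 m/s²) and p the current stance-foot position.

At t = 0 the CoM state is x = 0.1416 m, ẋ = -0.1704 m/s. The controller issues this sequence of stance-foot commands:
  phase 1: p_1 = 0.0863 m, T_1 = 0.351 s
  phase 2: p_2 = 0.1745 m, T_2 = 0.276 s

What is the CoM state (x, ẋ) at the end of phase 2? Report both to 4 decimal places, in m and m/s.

x = 0.0753, ẋ = -0.2669

phase 1: p=0.0863, T=0.351, ωT=1.214039, cosh=1.832026, sinh=1.535030; start (x,ẋ)=(0.141600, -0.170400) → end (x,ẋ)=(0.111987, -0.018569)
phase 2: p=0.1745, T=0.276, ωT=0.954629, cosh=1.491331, sinh=1.106376; start (x,ẋ)=(0.111987, -0.018569) → end (x,ẋ)=(0.075332, -0.266915)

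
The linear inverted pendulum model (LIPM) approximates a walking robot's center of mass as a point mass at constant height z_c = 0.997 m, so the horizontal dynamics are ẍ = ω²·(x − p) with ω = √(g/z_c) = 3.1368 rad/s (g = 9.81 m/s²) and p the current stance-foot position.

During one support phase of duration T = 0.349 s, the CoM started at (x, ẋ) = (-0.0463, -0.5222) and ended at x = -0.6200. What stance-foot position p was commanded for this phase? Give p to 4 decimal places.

p = 0.4870

ωT = 3.1368·0.349 = 1.094743; cosh(ωT) = 1.661520, sinh(ωT) = 1.326895
x(T) = p + (x₀−p)·cosh(ωT) + (ẋ₀/ω)·sinh(ωT) ⇒ p·(1 − cosh) = x(T) − x₀·cosh − (ẋ₀/ω)·sinh
numerator   = -0.6200 − (-0.0463)·1.661520 − (-0.5222/3.1368)·1.326895 = -0.322176
denominator = 1 − 1.661520 = -0.661520
p = -0.322176 / -0.661520 = 0.4870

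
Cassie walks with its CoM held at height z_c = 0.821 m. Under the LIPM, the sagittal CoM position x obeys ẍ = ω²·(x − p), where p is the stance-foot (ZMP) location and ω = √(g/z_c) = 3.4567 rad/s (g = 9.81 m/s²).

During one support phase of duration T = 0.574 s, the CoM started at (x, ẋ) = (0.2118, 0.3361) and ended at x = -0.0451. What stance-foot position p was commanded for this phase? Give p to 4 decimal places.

p = 0.4350

ωT = 3.4567·0.574 = 1.984146; cosh(ωT) = 3.705165, sinh(ωT) = 3.567667
x(T) = p + (x₀−p)·cosh(ωT) + (ẋ₀/ω)·sinh(ωT) ⇒ p·(1 − cosh) = x(T) − x₀·cosh − (ẋ₀/ω)·sinh
numerator   = -0.0451 − (0.2118)·3.705165 − (0.3361/3.4567)·3.567667 = -1.176743
denominator = 1 − 3.705165 = -2.705165
p = -1.176743 / -2.705165 = 0.4350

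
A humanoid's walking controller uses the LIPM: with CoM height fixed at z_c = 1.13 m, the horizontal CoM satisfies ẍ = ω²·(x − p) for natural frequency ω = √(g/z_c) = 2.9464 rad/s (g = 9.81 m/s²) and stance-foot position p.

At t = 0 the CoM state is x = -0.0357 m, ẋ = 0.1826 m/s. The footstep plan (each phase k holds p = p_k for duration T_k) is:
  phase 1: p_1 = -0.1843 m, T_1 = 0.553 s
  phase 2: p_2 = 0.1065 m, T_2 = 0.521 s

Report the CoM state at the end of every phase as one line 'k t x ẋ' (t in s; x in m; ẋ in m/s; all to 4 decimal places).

1 0.5530 0.3612 1.5573
2 1.0740 1.8948 5.4429

phase 1: p=-0.1843, T=0.553, ωT=1.629359, cosh=2.648330, sinh=2.452275; start (x,ẋ)=(-0.035700, 0.182600) → end (x,ẋ)=(0.361219, 1.557277)
phase 2: p=0.1065, T=0.521, ωT=1.535074, cosh=2.428555, sinh=2.213116; start (x,ẋ)=(0.361219, 1.557277) → end (x,ẋ)=(1.894809, 5.442886)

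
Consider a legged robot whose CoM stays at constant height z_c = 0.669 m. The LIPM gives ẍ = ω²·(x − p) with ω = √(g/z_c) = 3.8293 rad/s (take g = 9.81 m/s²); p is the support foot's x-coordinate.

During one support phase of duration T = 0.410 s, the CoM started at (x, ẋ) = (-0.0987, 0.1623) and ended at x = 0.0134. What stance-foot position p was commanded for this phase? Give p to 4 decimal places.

p = -0.1084

ωT = 3.8293·0.410 = 1.570013; cosh(ωT) = 2.507377, sinh(ωT) = 2.299334
x(T) = p + (x₀−p)·cosh(ωT) + (ẋ₀/ω)·sinh(ωT) ⇒ p·(1 − cosh) = x(T) − x₀·cosh − (ẋ₀/ω)·sinh
numerator   = 0.0134 − (-0.0987)·2.507377 − (0.1623/3.8293)·2.299334 = 0.163424
denominator = 1 − 2.507377 = -1.507377
p = 0.163424 / -1.507377 = -0.1084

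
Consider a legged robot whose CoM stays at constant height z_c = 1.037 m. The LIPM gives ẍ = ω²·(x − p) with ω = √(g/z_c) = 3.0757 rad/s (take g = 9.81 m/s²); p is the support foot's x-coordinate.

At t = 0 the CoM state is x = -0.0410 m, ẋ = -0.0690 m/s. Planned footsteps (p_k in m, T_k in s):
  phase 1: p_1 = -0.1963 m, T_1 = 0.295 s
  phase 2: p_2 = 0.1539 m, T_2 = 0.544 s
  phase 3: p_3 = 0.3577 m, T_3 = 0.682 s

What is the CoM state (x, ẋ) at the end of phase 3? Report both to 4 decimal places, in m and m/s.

phase 1: p=-0.1963, T=0.295, ωT=0.907331, cosh=1.440651, sinh=1.037051; start (x,ẋ)=(-0.041000, -0.069000) → end (x,ẋ)=(0.004168, 0.395949)
phase 2: p=0.1539, T=0.544, ωT=1.673181, cosh=2.758370, sinh=2.570721; start (x,ẋ)=(0.004168, 0.395949) → end (x,ẋ)=(0.071824, -0.091722)
phase 3: p=0.3577, T=0.682, ωT=2.097627, cosh=4.134783, sinh=4.012035; start (x,ẋ)=(0.071824, -0.091722) → end (x,ẋ)=(-0.943979, -3.906906)

x = -0.9440, ẋ = -3.9069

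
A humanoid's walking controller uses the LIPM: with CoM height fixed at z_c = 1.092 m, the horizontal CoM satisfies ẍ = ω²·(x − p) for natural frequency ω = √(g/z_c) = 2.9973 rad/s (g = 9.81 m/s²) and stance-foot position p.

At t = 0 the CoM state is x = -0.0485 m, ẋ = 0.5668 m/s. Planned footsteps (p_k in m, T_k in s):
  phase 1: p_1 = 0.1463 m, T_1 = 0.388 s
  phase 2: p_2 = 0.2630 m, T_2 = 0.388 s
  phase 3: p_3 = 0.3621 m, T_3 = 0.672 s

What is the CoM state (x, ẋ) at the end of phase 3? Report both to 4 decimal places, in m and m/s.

x = -1.6384, ẋ = -5.9270

phase 1: p=0.1463, T=0.388, ωT=1.162952, cosh=1.755964, sinh=1.443402; start (x,ẋ)=(-0.048500, 0.566800) → end (x,ẋ)=(0.077191, 0.152515)
phase 2: p=0.2630, T=0.388, ωT=1.162952, cosh=1.755964, sinh=1.443402; start (x,ẋ)=(0.077191, 0.152515) → end (x,ẋ)=(0.010172, -0.536057)
phase 3: p=0.3621, T=0.672, ωT=2.014186, cosh=3.814025, sinh=3.680596; start (x,ẋ)=(0.010172, -0.536057) → end (x,ẋ)=(-1.638425, -5.926952)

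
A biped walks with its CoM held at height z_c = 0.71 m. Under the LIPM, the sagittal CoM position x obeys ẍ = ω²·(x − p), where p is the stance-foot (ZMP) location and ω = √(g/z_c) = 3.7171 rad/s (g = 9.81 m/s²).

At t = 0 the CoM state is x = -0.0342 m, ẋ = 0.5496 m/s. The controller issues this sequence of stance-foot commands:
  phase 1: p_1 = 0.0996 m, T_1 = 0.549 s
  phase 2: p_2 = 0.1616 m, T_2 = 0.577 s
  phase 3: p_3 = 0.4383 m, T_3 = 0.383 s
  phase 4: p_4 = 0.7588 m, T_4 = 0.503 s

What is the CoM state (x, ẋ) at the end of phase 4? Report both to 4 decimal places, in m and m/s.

x = 1.2744, ẋ = 2.1398

phase 1: p=0.0996, T=0.549, ωT=2.040688, cosh=3.912920, sinh=3.782981; start (x,ẋ)=(-0.034200, 0.549600) → end (x,ẋ)=(0.135392, 0.269083)
phase 2: p=0.1616, T=0.577, ωT=2.144767, cosh=4.328572, sinh=4.211477; start (x,ẋ)=(0.135392, 0.269083) → end (x,ẋ)=(0.353029, 0.754477)
phase 3: p=0.4383, T=0.383, ωT=1.423649, cosh=2.196540, sinh=1.955706; start (x,ẋ)=(0.353029, 0.754477) → end (x,ẋ)=(0.647958, 1.037356)
phase 4: p=0.7588, T=0.503, ωT=1.869701, cosh=3.320264, sinh=3.166094; start (x,ẋ)=(0.647958, 1.037356) → end (x,ẋ)=(1.274357, 2.139826)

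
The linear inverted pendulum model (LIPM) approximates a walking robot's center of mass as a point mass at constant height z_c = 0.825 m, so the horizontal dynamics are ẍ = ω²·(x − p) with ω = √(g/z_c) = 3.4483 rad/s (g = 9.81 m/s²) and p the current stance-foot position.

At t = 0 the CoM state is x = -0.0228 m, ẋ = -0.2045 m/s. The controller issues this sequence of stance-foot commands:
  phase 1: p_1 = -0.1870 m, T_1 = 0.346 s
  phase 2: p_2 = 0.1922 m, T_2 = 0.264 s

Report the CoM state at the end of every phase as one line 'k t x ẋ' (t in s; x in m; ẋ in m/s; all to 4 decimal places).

phase 1: p=-0.1870, T=0.346, ωT=1.193112, cosh=1.800301, sinh=1.497025; start (x,ẋ)=(-0.022800, -0.204500) → end (x,ẋ)=(0.019829, 0.479470)
phase 2: p=0.1922, T=0.264, ωT=0.910351, cosh=1.443789, sinh=1.041406; start (x,ẋ)=(0.019829, 0.479470) → end (x,ẋ)=(0.088135, 0.073256)

1 0.3460 0.0198 0.4795
2 0.6100 0.0881 0.0733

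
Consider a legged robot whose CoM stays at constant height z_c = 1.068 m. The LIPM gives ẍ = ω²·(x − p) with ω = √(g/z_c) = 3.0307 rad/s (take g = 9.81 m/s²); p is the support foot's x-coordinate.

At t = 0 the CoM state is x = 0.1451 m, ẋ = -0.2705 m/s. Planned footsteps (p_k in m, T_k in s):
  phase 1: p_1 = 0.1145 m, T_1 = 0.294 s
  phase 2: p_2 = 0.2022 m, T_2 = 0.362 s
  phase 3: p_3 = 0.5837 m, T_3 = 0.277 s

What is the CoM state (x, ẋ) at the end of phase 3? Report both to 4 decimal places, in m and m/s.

phase 1: p=0.1145, T=0.294, ωT=0.891026, cosh=1.423932, sinh=1.013697; start (x,ẋ)=(0.145100, -0.270500) → end (x,ẋ)=(0.067596, -0.291164)
phase 2: p=0.2022, T=0.362, ωT=1.097113, cosh=1.664670, sinh=1.330837; start (x,ẋ)=(0.067596, -0.291164) → end (x,ẋ)=(-0.149726, -1.027597)
phase 3: p=0.5837, T=0.277, ωT=0.839504, cosh=1.373571, sinh=0.941647; start (x,ẋ)=(-0.149726, -1.027597) → end (x,ẋ)=(-0.742990, -3.504564)

x = -0.7430, ẋ = -3.5046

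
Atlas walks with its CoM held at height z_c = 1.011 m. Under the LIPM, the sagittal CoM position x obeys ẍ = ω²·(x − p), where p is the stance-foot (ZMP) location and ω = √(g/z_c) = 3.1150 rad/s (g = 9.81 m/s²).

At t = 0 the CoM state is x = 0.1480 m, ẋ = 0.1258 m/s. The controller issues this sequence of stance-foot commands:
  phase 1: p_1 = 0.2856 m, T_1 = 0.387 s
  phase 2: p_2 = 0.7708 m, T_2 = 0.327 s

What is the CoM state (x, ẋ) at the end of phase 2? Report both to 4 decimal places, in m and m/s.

phase 1: p=0.2856, T=0.387, ωT=1.205505, cosh=1.818993, sinh=1.519452; start (x,ẋ)=(0.148000, 0.125800) → end (x,ẋ)=(0.096670, -0.422444)
phase 2: p=0.7708, T=0.327, ωT=1.018605, cosh=1.565214, sinh=1.204115; start (x,ẋ)=(0.096670, -0.422444) → end (x,ẋ)=(-0.447655, -3.189755)

x = -0.4477, ẋ = -3.1898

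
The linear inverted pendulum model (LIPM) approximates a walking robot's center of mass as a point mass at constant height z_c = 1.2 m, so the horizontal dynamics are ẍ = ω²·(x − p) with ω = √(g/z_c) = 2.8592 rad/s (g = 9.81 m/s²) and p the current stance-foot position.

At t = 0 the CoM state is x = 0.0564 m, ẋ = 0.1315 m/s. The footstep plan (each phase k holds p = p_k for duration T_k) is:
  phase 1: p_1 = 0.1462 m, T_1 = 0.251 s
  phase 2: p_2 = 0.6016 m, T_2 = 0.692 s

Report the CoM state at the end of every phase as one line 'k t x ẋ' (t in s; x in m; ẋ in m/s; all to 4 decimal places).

phase 1: p=0.1462, T=0.251, ωT=0.717659, cosh=1.268761, sinh=0.780868; start (x,ẋ)=(0.056400, 0.131500) → end (x,ẋ)=(0.068179, -0.033651)
phase 2: p=0.6016, T=0.692, ωT=1.978566, cosh=3.685317, sinh=3.547050; start (x,ẋ)=(0.068179, -0.033651) → end (x,ẋ)=(-1.405972, -5.533824)

1 0.2510 0.0682 -0.0337
2 0.9430 -1.4060 -5.5338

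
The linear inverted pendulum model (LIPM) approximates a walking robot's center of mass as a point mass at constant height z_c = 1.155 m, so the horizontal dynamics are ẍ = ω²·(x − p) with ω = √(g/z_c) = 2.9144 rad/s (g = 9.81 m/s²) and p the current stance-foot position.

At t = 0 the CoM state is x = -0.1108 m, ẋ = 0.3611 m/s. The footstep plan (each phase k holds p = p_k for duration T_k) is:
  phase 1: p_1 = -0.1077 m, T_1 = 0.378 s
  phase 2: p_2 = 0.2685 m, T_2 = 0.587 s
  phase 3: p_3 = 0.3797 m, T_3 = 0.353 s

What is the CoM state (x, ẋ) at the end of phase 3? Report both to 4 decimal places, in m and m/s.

x = 0.0925, ẋ = -0.6424

phase 1: p=-0.1077, T=0.378, ωT=1.101643, cosh=1.670716, sinh=1.338391; start (x,ẋ)=(-0.110800, 0.361100) → end (x,ẋ)=(0.052950, 0.591204)
phase 2: p=0.2685, T=0.587, ωT=1.710753, cosh=2.856927, sinh=2.676198; start (x,ẋ)=(0.052950, 0.591204) → end (x,ẋ)=(0.195572, 0.007842)
phase 3: p=0.3797, T=0.353, ωT=1.028783, cosh=1.577551, sinh=1.220109; start (x,ẋ)=(0.195572, 0.007842) → end (x,ẋ)=(0.092512, -0.642366)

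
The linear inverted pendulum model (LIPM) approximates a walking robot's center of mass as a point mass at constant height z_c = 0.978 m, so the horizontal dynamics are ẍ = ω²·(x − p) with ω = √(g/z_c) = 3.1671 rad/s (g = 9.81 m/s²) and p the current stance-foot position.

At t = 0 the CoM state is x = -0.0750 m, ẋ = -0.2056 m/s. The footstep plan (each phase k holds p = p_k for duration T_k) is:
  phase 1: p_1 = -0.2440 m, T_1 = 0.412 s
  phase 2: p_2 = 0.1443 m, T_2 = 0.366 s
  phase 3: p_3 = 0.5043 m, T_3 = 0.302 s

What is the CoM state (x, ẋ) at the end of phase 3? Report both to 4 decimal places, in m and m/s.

phase 1: p=-0.2440, T=0.412, ωT=1.304845, cosh=1.979166, sinh=1.707952; start (x,ẋ)=(-0.075000, -0.205600) → end (x,ẋ)=(-0.020397, 0.507247)
phase 2: p=0.1443, T=0.366, ωT=1.159159, cosh=1.750500, sinh=1.436750; start (x,ẋ)=(-0.020397, 0.507247) → end (x,ẋ)=(0.086110, 0.138512)
phase 3: p=0.5043, T=0.302, ωT=0.956464, cosh=1.493364, sinh=1.109115; start (x,ẋ)=(0.086110, 0.138512) → end (x,ẋ)=(-0.071703, -1.262116)

x = -0.0717, ẋ = -1.2621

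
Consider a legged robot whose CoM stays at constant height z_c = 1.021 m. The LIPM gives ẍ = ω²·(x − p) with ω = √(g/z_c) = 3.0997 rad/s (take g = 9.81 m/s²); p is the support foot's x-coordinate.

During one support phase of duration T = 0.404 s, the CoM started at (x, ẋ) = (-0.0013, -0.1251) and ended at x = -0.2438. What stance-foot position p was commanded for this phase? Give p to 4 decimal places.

ωT = 3.0997·0.404 = 1.252279; cosh(ωT) = 1.892079, sinh(ωT) = 1.606227
x(T) = p + (x₀−p)·cosh(ωT) + (ẋ₀/ω)·sinh(ωT) ⇒ p·(1 − cosh) = x(T) − x₀·cosh − (ẋ₀/ω)·sinh
numerator   = -0.2438 − (-0.0013)·1.892079 − (-0.1251/3.0997)·1.606227 = -0.176515
denominator = 1 − 1.892079 = -0.892079
p = -0.176515 / -0.892079 = 0.1979

p = 0.1979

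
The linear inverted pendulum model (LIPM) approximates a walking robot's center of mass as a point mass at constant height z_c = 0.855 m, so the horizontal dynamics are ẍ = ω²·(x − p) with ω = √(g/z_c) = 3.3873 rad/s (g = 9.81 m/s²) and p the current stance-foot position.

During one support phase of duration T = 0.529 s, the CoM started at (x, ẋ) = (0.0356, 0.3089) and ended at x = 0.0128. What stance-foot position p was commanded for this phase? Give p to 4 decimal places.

ωT = 3.3873·0.529 = 1.791882; cosh(ωT) = 3.083690, sinh(ωT) = 2.917044
x(T) = p + (x₀−p)·cosh(ωT) + (ẋ₀/ω)·sinh(ωT) ⇒ p·(1 − cosh) = x(T) − x₀·cosh − (ẋ₀/ω)·sinh
numerator   = 0.0128 − (0.0356)·3.083690 − (0.3089/3.3873)·2.917044 = -0.362995
denominator = 1 − 3.083690 = -2.083690
p = -0.362995 / -2.083690 = 0.1742

p = 0.1742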